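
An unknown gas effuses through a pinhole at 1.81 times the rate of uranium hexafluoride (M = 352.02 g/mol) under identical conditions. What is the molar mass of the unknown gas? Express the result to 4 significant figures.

107.5 g/mol

By Graham's law, rate_X/rate_UF₆ = √(M_UF₆/M_X).
1.81 = √(352.02/M_X)
M_X = 352.02 / 1.81² = 352.02 / 3.276 = 107.5 g/mol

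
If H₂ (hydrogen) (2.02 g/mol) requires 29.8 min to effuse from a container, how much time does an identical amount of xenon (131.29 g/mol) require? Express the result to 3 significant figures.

240 min

Graham's law gives t_Xe/t_H₂ = √(M_Xe/M_H₂) = √(131.29/2.02) = √65.00 = 8.062.
So the time for Xe is 29.8 × 8.062 = 240 min.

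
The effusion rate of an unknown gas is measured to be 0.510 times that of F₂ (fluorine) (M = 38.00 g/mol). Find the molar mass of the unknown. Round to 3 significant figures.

Since effusion rate ∝ 1/√M, rate_X/rate_F₂ = √(M_F₂/M_X).
0.510 = √(38.00/M_X)
M_X = 38.00 / 0.510² = 38.00 / 0.2601 = 146 g/mol

146 g/mol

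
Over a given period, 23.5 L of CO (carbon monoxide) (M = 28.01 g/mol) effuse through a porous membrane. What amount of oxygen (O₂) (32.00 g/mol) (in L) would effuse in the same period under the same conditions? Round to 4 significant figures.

21.99 L

By Graham's law, rate_O₂/rate_CO = √(M_CO/M_O₂) = √(28.01/32.00) = √0.8753 = 0.9356.
So the volume for O₂ is 23.5 × 0.9356 = 21.99 L.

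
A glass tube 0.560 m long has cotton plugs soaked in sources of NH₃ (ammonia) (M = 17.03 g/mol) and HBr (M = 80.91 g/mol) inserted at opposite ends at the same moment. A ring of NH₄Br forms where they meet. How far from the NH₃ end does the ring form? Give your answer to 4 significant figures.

0.3839 m

In equal time, each gas travels a distance ∝ its rate ∝ 1/√M, so d_NH₃/d_HBr = √(M_HBr/M_NH₃) = √(80.91/17.03) = 2.180.
With d_NH₃ + d_HBr = 0.560 m, d_HBr = 0.560/(1 + 2.180) = 0.1761 m.
d_NH₃ = 0.560 − 0.1761 = 0.3839 m.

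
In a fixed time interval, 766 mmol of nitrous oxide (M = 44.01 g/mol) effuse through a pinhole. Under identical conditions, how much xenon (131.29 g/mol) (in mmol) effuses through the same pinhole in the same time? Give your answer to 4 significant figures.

Since effusion rate ∝ 1/√M, rate_Xe/rate_N₂O = √(M_N₂O/M_Xe) = √(44.01/131.29) = √0.3352 = 0.5790.
So the amount for Xe is 766 × 0.5790 = 443.5 mmol.

443.5 mmol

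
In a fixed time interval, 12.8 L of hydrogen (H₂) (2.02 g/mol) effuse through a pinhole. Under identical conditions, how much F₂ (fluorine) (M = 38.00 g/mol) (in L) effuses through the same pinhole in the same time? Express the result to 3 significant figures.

2.95 L

By Graham's law, rate_F₂/rate_H₂ = √(M_H₂/M_F₂) = √(2.02/38.00) = √0.05316 = 0.2306.
So the volume for F₂ is 12.8 × 0.2306 = 2.95 L.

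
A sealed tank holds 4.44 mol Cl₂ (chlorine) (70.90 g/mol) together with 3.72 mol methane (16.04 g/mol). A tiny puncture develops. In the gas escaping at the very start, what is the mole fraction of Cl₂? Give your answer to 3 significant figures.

The effusion rate of species i is ∝ p_i/√M_i ∝ n_i/√M_i.
Mole fraction of Cl₂ in the effusate = (n_Cl₂/√M_Cl₂) / (n_Cl₂/√M_Cl₂ + n_CH₄/√M_CH₄)
= (4.44/√70.90) / (4.44/√70.90 + 3.72/√16.04) = 0.5273/(0.5273 + 0.9288) = 0.362.

0.362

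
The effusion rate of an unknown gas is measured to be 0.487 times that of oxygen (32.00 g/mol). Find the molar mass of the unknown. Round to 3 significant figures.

135 g/mol

Graham's law gives rate_X/rate_O₂ = √(M_O₂/M_X).
0.487 = √(32.00/M_X)
M_X = 32.00 / 0.487² = 32.00 / 0.2372 = 135 g/mol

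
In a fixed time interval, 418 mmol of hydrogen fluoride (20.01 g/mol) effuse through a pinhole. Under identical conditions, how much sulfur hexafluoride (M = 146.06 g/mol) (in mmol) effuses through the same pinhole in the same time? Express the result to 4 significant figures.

Using Graham's law: rate_SF₆/rate_HF = √(M_HF/M_SF₆) = √(20.01/146.06) = √0.1370 = 0.3701.
So the amount for SF₆ is 418 × 0.3701 = 154.7 mmol.

154.7 mmol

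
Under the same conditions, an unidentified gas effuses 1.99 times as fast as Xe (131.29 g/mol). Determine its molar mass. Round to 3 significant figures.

33.2 g/mol

By Graham's law, rate_X/rate_Xe = √(M_Xe/M_X).
1.99 = √(131.29/M_X)
M_X = 131.29 / 1.99² = 131.29 / 3.960 = 33.2 g/mol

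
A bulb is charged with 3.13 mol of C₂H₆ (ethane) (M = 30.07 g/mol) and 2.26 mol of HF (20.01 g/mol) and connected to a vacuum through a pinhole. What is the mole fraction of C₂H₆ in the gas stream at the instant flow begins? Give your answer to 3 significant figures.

0.530

The effusion rate of species i is ∝ p_i/√M_i ∝ n_i/√M_i.
x_C₂H₆(eff) = (n_C₂H₆/√M_C₂H₆) / (n_C₂H₆/√M_C₂H₆ + n_HF/√M_HF)
= (3.13/√30.07) / (3.13/√30.07 + 2.26/√20.01) = 0.5708/(0.5708 + 0.5052) = 0.530.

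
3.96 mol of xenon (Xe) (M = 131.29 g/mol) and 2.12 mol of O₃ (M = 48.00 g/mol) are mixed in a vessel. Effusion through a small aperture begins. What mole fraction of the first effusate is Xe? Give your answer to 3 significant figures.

0.530

The effusion rate of species i is ∝ p_i/√M_i ∝ n_i/√M_i.
x_Xe(eff) = (n_Xe/√M_Xe) / (n_Xe/√M_Xe + n_O₃/√M_O₃)
= (3.96/√131.29) / (3.96/√131.29 + 2.12/√48.00) = 0.3456/(0.3456 + 0.3060) = 0.530.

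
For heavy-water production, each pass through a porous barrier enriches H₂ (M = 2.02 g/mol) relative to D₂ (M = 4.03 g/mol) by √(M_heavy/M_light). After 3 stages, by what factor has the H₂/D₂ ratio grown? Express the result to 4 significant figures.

After 3 stages the ratio has grown by (√(4.03/2.02))^3 = (4.03/2.02)^(3/2).
= 1.99505^(3/2) = 2.818.

2.818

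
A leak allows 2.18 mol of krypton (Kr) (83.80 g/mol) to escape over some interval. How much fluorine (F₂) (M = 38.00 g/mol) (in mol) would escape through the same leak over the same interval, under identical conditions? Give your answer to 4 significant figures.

From Graham's law, rate_F₂/rate_Kr = √(M_Kr/M_F₂) = √(83.80/38.00) = √2.205 = 1.485.
So the amount for F₂ is 2.18 × 1.485 = 3.237 mol.

3.237 mol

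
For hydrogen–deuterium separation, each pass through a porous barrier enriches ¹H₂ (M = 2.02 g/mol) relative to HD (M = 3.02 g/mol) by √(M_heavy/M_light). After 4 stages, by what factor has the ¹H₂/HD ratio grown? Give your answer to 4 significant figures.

Each stage multiplies the ratio by α = √(3.02/2.02), so after 4 stages the overall factor is α^4 = (3.02/2.02)^(4/2).
= 1.49505^2 = 2.235.

2.235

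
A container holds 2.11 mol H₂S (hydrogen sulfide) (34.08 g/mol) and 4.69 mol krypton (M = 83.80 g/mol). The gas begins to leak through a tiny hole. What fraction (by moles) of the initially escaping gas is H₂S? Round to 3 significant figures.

Effusion rate of each component ∝ n_i/√M_i (partial pressure × 1/√M).
x_H₂S(eff) = (n_H₂S/√M_H₂S) / (n_H₂S/√M_H₂S + n_Kr/√M_Kr)
= (2.11/√34.08) / (2.11/√34.08 + 4.69/√83.80) = 0.3614/(0.3614 + 0.5123) = 0.414.

0.414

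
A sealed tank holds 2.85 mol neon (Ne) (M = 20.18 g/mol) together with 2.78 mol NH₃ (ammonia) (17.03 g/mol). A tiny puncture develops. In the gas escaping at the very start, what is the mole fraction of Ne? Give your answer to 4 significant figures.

0.4850

Rate_i ∝ x_i/√M_i (Graham's law weighted by mole fraction), so the effusate composition follows n_i/√M_i.
x_Ne(eff) = (n_Ne/√M_Ne) / (n_Ne/√M_Ne + n_NH₃/√M_NH₃)
= (2.85/√20.18) / (2.85/√20.18 + 2.78/√17.03) = 0.6344/(0.6344 + 0.6737) = 0.4850.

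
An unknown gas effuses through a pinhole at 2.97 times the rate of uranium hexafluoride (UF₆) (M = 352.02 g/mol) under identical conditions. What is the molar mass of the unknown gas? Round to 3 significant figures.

Using Graham's law: rate_X/rate_UF₆ = √(M_UF₆/M_X).
2.97 = √(352.02/M_X)
M_X = 352.02 / 2.97² = 352.02 / 8.821 = 39.9 g/mol

39.9 g/mol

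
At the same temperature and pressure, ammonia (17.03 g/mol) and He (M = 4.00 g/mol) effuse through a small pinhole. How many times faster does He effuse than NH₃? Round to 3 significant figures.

Graham's law gives rate_He/rate_NH₃ = √(M_NH₃/M_He) = √(17.03/4.00) = √4.258 = 2.06.

2.06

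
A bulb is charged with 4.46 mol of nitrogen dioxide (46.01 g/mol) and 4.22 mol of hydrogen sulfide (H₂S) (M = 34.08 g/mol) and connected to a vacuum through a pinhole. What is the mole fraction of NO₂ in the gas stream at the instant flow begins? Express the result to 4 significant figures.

Effusion rate of each component ∝ n_i/√M_i (partial pressure × 1/√M).
x_NO₂(eff) = (n_NO₂/√M_NO₂) / (n_NO₂/√M_NO₂ + n_H₂S/√M_H₂S)
= (4.46/√46.01) / (4.46/√46.01 + 4.22/√34.08) = 0.6575/(0.6575 + 0.7229) = 0.4763.

0.4763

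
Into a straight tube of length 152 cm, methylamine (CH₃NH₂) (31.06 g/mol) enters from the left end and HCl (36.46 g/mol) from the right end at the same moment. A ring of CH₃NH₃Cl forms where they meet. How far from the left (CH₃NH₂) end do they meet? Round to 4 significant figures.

79.04 cm

In equal time, each gas travels a distance ∝ its rate ∝ 1/√M, so d_CH₃NH₂/d_HCl = √(M_HCl/M_CH₃NH₂) = √(36.46/31.06) = 1.083.
With d_CH₃NH₂ + d_HCl = 152 cm, d_HCl = 152/(1 + 1.083) = 72.96 cm.
d_CH₃NH₂ = 152 − 72.96 = 79.04 cm.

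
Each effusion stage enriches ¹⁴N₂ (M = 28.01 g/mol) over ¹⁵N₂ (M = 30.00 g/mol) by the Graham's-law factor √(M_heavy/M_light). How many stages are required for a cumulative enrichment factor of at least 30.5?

Single-stage factor α = √(30.00/28.01), so ln α = ½ ln(1.07105) = 0.03432.
Need α^N ≥ 30.5 ⇒ N ≥ ln(30.5) / ln α = 3.418 / 0.03432 = 99.59.
Minimum whole number of stages: N = 100.

100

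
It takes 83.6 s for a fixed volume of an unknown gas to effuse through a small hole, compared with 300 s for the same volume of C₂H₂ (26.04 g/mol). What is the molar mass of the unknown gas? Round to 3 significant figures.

From Graham's law, t_X/t_C₂H₂ = √(M_X/M_C₂H₂).
83.6/300 = 0.2787 = √(M_X/26.04)
M_X = 26.04 × 0.2787² = 26.04 × 0.07766 = 2.02 g/mol

2.02 g/mol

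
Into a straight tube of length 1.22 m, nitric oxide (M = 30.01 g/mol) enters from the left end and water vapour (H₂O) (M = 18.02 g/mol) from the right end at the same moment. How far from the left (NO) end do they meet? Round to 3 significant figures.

0.533 m

The fronts meet when d_NO + d_H₂O = L with d_NO/d_H₂O = √(M_H₂O/M_NO) (Graham's law). Here √(M_H₂O/M_NO) = √(18.02/30.01) = 0.7749.
With d_NO + d_H₂O = 1.22 m, d_H₂O = 1.22/(1 + 0.7749) = 0.6874 m.
d_NO = 1.22 − 0.6874 = 0.533 m.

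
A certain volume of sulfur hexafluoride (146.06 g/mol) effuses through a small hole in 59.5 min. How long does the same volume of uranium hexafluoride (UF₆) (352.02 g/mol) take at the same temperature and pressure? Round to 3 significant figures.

92.4 min

Using Graham's law: t_UF₆/t_SF₆ = √(M_UF₆/M_SF₆) = √(352.02/146.06) = √2.410 = 1.552.
So the time for UF₆ is 59.5 × 1.552 = 92.4 min.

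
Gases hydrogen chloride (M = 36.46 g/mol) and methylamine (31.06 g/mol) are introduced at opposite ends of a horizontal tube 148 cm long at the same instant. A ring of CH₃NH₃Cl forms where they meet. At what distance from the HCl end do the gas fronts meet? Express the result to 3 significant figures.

Distances travelled in equal time are proportional to diffusion rates, so d_HCl/d_CH₃NH₂ = √(M_CH₃NH₂/M_HCl) = √(31.06/36.46) = 0.9230.
With d_HCl + d_CH₃NH₂ = 148 cm, d_CH₃NH₂ = 148/(1 + 0.9230) = 76.96 cm.
d_HCl = 148 − 76.96 = 71.0 cm.

71.0 cm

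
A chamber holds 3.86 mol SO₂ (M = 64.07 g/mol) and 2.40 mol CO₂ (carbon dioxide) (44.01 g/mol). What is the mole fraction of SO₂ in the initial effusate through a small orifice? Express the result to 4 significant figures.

0.5714

Rate_i ∝ x_i/√M_i (Graham's law weighted by mole fraction), so the effusate composition follows n_i/√M_i.
x_SO₂(eff) = (n_SO₂/√M_SO₂) / (n_SO₂/√M_SO₂ + n_CO₂/√M_CO₂)
= (3.86/√64.07) / (3.86/√64.07 + 2.40/√44.01) = 0.4822/(0.4822 + 0.3618) = 0.5714.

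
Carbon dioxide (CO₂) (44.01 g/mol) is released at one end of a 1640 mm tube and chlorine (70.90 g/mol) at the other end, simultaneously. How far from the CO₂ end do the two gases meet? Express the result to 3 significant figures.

917 mm

The fronts meet when d_CO₂ + d_Cl₂ = L with d_CO₂/d_Cl₂ = √(M_Cl₂/M_CO₂) (Graham's law). Here √(M_Cl₂/M_CO₂) = √(70.90/44.01) = 1.269.
With d_CO₂ + d_Cl₂ = 1640 mm, d_Cl₂ = 1640/(1 + 1.269) = 722.7 mm.
d_CO₂ = 1640 − 722.7 = 917 mm.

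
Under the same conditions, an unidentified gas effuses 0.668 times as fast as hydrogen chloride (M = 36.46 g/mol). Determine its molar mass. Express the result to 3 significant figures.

81.7 g/mol

By Graham's law, rate_X/rate_HCl = √(M_HCl/M_X).
0.668 = √(36.46/M_X)
M_X = 36.46 / 0.668² = 36.46 / 0.4462 = 81.7 g/mol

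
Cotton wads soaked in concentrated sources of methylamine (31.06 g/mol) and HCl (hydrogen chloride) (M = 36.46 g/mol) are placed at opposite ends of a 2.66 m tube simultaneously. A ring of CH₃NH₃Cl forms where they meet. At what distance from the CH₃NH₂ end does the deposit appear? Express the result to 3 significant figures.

1.38 m

The fronts meet when d_CH₃NH₂ + d_HCl = L with d_CH₃NH₂/d_HCl = √(M_HCl/M_CH₃NH₂) (Graham's law). Here √(M_HCl/M_CH₃NH₂) = √(36.46/31.06) = 1.083.
With d_CH₃NH₂ + d_HCl = 2.66 m, d_HCl = 2.66/(1 + 1.083) = 1.277 m.
d_CH₃NH₂ = 2.66 − 1.277 = 1.38 m.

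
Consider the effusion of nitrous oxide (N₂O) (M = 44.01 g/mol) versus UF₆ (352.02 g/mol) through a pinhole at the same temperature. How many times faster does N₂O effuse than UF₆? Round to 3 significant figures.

2.83

By Graham's law, rate_N₂O/rate_UF₆ = √(M_UF₆/M_N₂O) = √(352.02/44.01) = √7.999 = 2.83.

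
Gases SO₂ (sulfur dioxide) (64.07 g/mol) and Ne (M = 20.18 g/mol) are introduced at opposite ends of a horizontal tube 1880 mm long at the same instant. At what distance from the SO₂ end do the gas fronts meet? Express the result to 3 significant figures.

676 mm

Graham's law gives d_SO₂/d_Ne = rate_SO₂/rate_Ne = √(M_Ne/M_SO₂) = √(20.18/64.07) = 0.5612.
With d_SO₂ + d_Ne = 1880 mm, d_Ne = 1880/(1 + 0.5612) = 1204 mm.
d_SO₂ = 1880 − 1204 = 676 mm.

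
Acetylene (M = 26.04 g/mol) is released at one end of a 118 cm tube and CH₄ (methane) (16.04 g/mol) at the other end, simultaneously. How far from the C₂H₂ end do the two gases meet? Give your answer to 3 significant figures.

Distances travelled in equal time are proportional to diffusion rates, so d_C₂H₂/d_CH₄ = √(M_CH₄/M_C₂H₂) = √(16.04/26.04) = 0.7848.
With d_C₂H₂ + d_CH₄ = 118 cm, d_CH₄ = 118/(1 + 0.7848) = 66.11 cm.
d_C₂H₂ = 118 − 66.11 = 51.9 cm.

51.9 cm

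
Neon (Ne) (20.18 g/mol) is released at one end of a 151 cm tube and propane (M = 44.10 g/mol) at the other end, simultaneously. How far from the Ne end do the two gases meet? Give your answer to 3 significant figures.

In equal time, each gas travels a distance ∝ its rate ∝ 1/√M, so d_Ne/d_C₃H₈ = √(M_C₃H₈/M_Ne) = √(44.10/20.18) = 1.478.
With d_Ne + d_C₃H₈ = 151 cm, d_C₃H₈ = 151/(1 + 1.478) = 60.93 cm.
d_Ne = 151 − 60.93 = 90.1 cm.

90.1 cm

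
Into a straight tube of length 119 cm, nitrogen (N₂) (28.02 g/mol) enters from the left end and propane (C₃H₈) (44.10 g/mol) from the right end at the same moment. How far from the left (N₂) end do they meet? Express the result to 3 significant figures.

The fronts meet when d_N₂ + d_C₃H₈ = L with d_N₂/d_C₃H₈ = √(M_C₃H₈/M_N₂) (Graham's law). Here √(M_C₃H₈/M_N₂) = √(44.10/28.02) = 1.255.
With d_N₂ + d_C₃H₈ = 119 cm, d_C₃H₈ = 119/(1 + 1.255) = 52.78 cm.
d_N₂ = 119 − 52.78 = 66.2 cm.

66.2 cm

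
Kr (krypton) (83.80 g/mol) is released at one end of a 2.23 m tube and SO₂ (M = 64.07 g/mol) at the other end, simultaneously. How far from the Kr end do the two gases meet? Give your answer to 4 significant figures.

1.040 m

Graham's law gives d_Kr/d_SO₂ = rate_Kr/rate_SO₂ = √(M_SO₂/M_Kr) = √(64.07/83.80) = 0.8744.
With d_Kr + d_SO₂ = 2.23 m, d_SO₂ = 2.23/(1 + 0.8744) = 1.190 m.
d_Kr = 2.23 − 1.190 = 1.040 m.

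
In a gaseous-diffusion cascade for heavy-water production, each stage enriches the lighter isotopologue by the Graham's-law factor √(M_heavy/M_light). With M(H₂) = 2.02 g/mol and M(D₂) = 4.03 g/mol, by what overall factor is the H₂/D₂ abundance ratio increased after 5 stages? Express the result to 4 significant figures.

The single-stage factor is √(M_heavy/M_light), so 5 stages give [√(4.03/2.02)]^5 = (4.03/2.02)^(5/2).
= 1.99505^(5/2) = 5.622.

5.622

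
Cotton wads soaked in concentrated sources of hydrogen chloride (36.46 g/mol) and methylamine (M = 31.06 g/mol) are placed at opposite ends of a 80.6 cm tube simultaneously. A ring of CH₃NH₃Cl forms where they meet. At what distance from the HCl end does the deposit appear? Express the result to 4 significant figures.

38.69 cm

Distances travelled in equal time are proportional to diffusion rates, so d_HCl/d_CH₃NH₂ = √(M_CH₃NH₂/M_HCl) = √(31.06/36.46) = 0.9230.
With d_HCl + d_CH₃NH₂ = 80.6 cm, d_CH₃NH₂ = 80.6/(1 + 0.9230) = 41.91 cm.
d_HCl = 80.6 − 41.91 = 38.69 cm.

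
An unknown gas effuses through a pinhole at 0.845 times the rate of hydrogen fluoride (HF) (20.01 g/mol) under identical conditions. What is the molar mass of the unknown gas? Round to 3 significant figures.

28.0 g/mol

By Graham's law, rate_X/rate_HF = √(M_HF/M_X).
0.845 = √(20.01/M_X)
M_X = 20.01 / 0.845² = 20.01 / 0.7140 = 28.0 g/mol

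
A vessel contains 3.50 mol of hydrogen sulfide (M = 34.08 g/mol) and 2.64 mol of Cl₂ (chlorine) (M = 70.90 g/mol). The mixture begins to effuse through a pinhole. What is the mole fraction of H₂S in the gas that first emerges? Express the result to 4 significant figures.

Rate_i ∝ x_i/√M_i (Graham's law weighted by mole fraction), so the effusate composition follows n_i/√M_i.
Mole fraction of H₂S in the effusate = (n_H₂S/√M_H₂S) / (n_H₂S/√M_H₂S + n_Cl₂/√M_Cl₂)
= (3.50/√34.08) / (3.50/√34.08 + 2.64/√70.90) = 0.5995/(0.5995 + 0.3135) = 0.6566.

0.6566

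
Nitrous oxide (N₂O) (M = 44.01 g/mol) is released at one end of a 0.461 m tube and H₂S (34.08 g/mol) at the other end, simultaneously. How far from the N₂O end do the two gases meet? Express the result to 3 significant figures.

Distances travelled in equal time are proportional to diffusion rates, so d_N₂O/d_H₂S = √(M_H₂S/M_N₂O) = √(34.08/44.01) = 0.8800.
With d_N₂O + d_H₂S = 0.461 m, d_H₂S = 0.461/(1 + 0.8800) = 0.2452 m.
d_N₂O = 0.461 − 0.2452 = 0.216 m.

0.216 m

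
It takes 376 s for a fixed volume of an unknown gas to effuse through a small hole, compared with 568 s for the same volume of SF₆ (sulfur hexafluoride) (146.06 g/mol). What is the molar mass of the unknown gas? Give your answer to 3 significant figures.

64.0 g/mol

By Graham's law, t_X/t_SF₆ = √(M_X/M_SF₆).
376/568 = 0.6620 = √(M_X/146.06)
M_X = 146.06 × 0.6620² = 146.06 × 0.4382 = 64.0 g/mol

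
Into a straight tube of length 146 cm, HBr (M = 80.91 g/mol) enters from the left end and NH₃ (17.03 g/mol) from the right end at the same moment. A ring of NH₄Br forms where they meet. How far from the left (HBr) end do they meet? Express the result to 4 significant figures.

The fronts meet when d_HBr + d_NH₃ = L with d_HBr/d_NH₃ = √(M_NH₃/M_HBr) (Graham's law). Here √(M_NH₃/M_HBr) = √(17.03/80.91) = 0.4588.
With d_HBr + d_NH₃ = 146 cm, d_NH₃ = 146/(1 + 0.4588) = 100.1 cm.
d_HBr = 146 − 100.1 = 45.92 cm.

45.92 cm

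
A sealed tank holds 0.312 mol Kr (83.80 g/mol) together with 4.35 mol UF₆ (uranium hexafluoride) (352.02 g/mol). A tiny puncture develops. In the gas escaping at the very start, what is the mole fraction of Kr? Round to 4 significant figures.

0.1282

Each component's effusion rate ∝ (its partial pressure)·(1/√M) ∝ n_i/√M_i.
Mole fraction of Kr in the effusate = (n_Kr/√M_Kr) / (n_Kr/√M_Kr + n_UF₆/√M_UF₆)
= (0.312/√83.80) / (0.312/√83.80 + 4.35/√352.02) = 0.03408/(0.03408 + 0.2318) = 0.1282.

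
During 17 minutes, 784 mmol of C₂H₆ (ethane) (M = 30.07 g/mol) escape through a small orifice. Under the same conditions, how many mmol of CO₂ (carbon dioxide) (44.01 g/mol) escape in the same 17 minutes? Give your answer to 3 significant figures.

Since effusion rate ∝ 1/√M, rate_CO₂/rate_C₂H₆ = √(M_C₂H₆/M_CO₂) = √(30.07/44.01) = √0.6833 = 0.8266.
So the amount for CO₂ is 784 × 0.8266 = 648 mmol.

648 mmol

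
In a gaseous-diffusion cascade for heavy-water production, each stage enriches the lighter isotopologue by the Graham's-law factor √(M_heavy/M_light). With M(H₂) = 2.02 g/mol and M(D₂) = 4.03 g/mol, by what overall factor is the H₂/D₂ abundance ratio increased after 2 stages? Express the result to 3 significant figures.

After 2 stages the ratio has grown by (√(4.03/2.02))^2 = (4.03/2.02)^(2/2).
= 1.99505^1 = 2.00.

2.00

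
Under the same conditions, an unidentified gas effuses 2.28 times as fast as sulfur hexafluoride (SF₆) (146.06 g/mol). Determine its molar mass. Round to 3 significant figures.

28.1 g/mol

Graham's law gives rate_X/rate_SF₆ = √(M_SF₆/M_X).
2.28 = √(146.06/M_X)
M_X = 146.06 / 2.28² = 146.06 / 5.198 = 28.1 g/mol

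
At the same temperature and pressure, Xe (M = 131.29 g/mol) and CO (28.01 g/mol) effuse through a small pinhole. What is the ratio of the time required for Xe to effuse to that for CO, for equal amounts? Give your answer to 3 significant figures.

Graham's law gives t_Xe/t_CO = √(M_Xe/M_CO) = √(131.29/28.01) = √4.687 = 2.17.

2.17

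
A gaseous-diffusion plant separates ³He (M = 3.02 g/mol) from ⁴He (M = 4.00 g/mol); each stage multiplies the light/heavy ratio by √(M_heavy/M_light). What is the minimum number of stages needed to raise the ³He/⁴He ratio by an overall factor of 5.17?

With α = √(4.00/3.02) per stage, ln α = ½ ln(1.32450) = 0.1405.
Need α^N ≥ 5.17 ⇒ N ≥ ln(5.17) / ln α = 1.643 / 0.1405 = 11.69.
So at least 12 stages are needed.

12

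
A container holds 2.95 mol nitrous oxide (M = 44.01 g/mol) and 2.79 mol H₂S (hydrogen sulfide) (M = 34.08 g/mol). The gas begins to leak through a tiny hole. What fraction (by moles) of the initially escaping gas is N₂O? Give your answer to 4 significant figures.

The effusion rate of species i is ∝ p_i/√M_i ∝ n_i/√M_i.
Mole fraction of N₂O in the effusate = (n_N₂O/√M_N₂O) / (n_N₂O/√M_N₂O + n_H₂S/√M_H₂S)
= (2.95/√44.01) / (2.95/√44.01 + 2.79/√34.08) = 0.4447/(0.4447 + 0.4779) = 0.4820.

0.4820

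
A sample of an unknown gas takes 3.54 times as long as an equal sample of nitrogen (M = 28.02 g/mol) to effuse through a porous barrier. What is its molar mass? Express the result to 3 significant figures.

By Graham's law, t_X/t_N₂ = √(M_X/M_N₂).
3.54 = √(M_X/28.02)
M_X = 28.02 × 3.54² = 28.02 × 12.53 = 351 g/mol

351 g/mol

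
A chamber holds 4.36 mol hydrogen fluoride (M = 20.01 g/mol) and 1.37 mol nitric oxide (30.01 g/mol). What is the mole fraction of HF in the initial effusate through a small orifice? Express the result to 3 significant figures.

0.796

Rate_i ∝ x_i/√M_i (Graham's law weighted by mole fraction), so the effusate composition follows n_i/√M_i.
x_HF(eff) = (n_HF/√M_HF) / (n_HF/√M_HF + n_NO/√M_NO)
= (4.36/√20.01) / (4.36/√20.01 + 1.37/√30.01) = 0.9747/(0.9747 + 0.2501) = 0.796.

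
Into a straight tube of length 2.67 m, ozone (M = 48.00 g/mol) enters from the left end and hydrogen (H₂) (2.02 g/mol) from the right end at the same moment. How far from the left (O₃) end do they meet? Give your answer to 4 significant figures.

The fronts meet when d_O₃ + d_H₂ = L with d_O₃/d_H₂ = √(M_H₂/M_O₃) (Graham's law). Here √(M_H₂/M_O₃) = √(2.02/48.00) = 0.2051.
With d_O₃ + d_H₂ = 2.67 m, d_H₂ = 2.67/(1 + 0.2051) = 2.216 m.
d_O₃ = 2.67 − 2.216 = 0.4545 m.

0.4545 m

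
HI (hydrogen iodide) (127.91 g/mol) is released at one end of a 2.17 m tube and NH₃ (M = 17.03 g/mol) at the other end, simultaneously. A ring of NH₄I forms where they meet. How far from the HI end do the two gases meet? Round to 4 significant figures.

0.5801 m

In equal time, each gas travels a distance ∝ its rate ∝ 1/√M, so d_HI/d_NH₃ = √(M_NH₃/M_HI) = √(17.03/127.91) = 0.3649.
With d_HI + d_NH₃ = 2.17 m, d_NH₃ = 2.17/(1 + 0.3649) = 1.590 m.
d_HI = 2.17 − 1.590 = 0.5801 m.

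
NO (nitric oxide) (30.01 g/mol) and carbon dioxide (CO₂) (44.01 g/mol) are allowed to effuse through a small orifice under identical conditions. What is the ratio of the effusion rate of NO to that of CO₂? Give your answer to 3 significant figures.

1.21

Using Graham's law: rate_NO/rate_CO₂ = √(M_CO₂/M_NO) = √(44.01/30.01) = √1.467 = 1.21.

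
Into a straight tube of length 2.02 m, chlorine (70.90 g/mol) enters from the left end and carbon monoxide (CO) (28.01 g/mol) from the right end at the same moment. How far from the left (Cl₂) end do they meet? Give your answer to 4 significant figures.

Distances travelled in equal time are proportional to diffusion rates, so d_Cl₂/d_CO = √(M_CO/M_Cl₂) = √(28.01/70.90) = 0.6285.
With d_Cl₂ + d_CO = 2.02 m, d_CO = 2.02/(1 + 0.6285) = 1.240 m.
d_Cl₂ = 2.02 − 1.240 = 0.7796 m.

0.7796 m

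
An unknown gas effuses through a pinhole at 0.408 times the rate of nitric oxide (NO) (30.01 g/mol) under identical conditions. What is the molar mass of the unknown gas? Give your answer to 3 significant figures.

Using Graham's law: rate_X/rate_NO = √(M_NO/M_X).
0.408 = √(30.01/M_X)
M_X = 30.01 / 0.408² = 30.01 / 0.1665 = 180 g/mol

180 g/mol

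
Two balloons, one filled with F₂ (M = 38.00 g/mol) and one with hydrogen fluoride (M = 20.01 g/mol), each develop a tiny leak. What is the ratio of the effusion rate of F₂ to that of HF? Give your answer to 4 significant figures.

0.7257

From Graham's law, rate_F₂/rate_HF = √(M_HF/M_F₂) = √(20.01/38.00) = √0.5266 = 0.7257.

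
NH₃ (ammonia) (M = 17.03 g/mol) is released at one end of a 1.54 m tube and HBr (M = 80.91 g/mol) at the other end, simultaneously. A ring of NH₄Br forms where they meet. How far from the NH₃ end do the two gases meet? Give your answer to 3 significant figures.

1.06 m

Distances travelled in equal time are proportional to diffusion rates, so d_NH₃/d_HBr = √(M_HBr/M_NH₃) = √(80.91/17.03) = 2.180.
With d_NH₃ + d_HBr = 1.54 m, d_HBr = 1.54/(1 + 2.180) = 0.4843 m.
d_NH₃ = 1.54 − 0.4843 = 1.06 m.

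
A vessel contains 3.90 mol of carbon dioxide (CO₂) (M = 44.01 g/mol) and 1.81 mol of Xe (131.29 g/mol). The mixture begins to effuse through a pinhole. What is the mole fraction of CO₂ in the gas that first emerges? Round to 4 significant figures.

0.7882

The effusion rate of species i is ∝ p_i/√M_i ∝ n_i/√M_i.
So x_CO₂ in the escaping gas = (n_CO₂/√M_CO₂) / Σ(n_i/√M_i)
= (3.90/√44.01) / (3.90/√44.01 + 1.81/√131.29) = 0.5879/(0.5879 + 0.1580) = 0.7882.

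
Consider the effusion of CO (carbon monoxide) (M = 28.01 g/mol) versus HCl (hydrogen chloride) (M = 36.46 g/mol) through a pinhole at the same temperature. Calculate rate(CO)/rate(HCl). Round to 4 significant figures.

From Graham's law, rate_CO/rate_HCl = √(M_HCl/M_CO) = √(36.46/28.01) = √1.302 = 1.141.

1.141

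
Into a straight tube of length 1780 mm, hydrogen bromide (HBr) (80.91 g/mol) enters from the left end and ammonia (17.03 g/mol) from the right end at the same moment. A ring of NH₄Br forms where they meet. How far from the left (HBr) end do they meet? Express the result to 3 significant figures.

560 mm

Distances travelled in equal time are proportional to diffusion rates, so d_HBr/d_NH₃ = √(M_NH₃/M_HBr) = √(17.03/80.91) = 0.4588.
With d_HBr + d_NH₃ = 1780 mm, d_NH₃ = 1780/(1 + 0.4588) = 1220 mm.
d_HBr = 1780 − 1220 = 560 mm.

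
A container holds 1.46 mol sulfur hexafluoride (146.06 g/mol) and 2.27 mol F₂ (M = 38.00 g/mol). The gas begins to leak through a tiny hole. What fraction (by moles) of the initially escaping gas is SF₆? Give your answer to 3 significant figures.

Rate_i ∝ x_i/√M_i (Graham's law weighted by mole fraction), so the effusate composition follows n_i/√M_i.
x_SF₆(eff) = (n_SF₆/√M_SF₆) / (n_SF₆/√M_SF₆ + n_F₂/√M_F₂)
= (1.46/√146.06) / (1.46/√146.06 + 2.27/√38.00) = 0.1208/(0.1208 + 0.3682) = 0.247.

0.247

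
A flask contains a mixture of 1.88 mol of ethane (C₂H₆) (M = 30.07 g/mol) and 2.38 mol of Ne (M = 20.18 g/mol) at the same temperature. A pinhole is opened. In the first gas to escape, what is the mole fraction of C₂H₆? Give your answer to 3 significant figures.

Effusion rate of each component ∝ n_i/√M_i (partial pressure × 1/√M).
x_C₂H₆(eff) = (n_C₂H₆/√M_C₂H₆) / (n_C₂H₆/√M_C₂H₆ + n_Ne/√M_Ne)
= (1.88/√30.07) / (1.88/√30.07 + 2.38/√20.18) = 0.3428/(0.3428 + 0.5298) = 0.393.

0.393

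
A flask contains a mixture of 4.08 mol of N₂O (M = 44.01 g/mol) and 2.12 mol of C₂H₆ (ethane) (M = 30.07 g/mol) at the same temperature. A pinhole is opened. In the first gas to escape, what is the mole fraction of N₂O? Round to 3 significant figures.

The effusion rate of species i is ∝ p_i/√M_i ∝ n_i/√M_i.
x_N₂O(eff) = (n_N₂O/√M_N₂O) / (n_N₂O/√M_N₂O + n_C₂H₆/√M_C₂H₆)
= (4.08/√44.01) / (4.08/√44.01 + 2.12/√30.07) = 0.6150/(0.6150 + 0.3866) = 0.614.

0.614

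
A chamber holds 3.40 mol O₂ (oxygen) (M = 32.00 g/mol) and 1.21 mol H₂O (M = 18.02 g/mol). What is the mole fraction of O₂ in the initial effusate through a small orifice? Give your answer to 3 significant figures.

Rate_i ∝ x_i/√M_i (Graham's law weighted by mole fraction), so the effusate composition follows n_i/√M_i.
x_O₂(eff) = (n_O₂/√M_O₂) / (n_O₂/√M_O₂ + n_H₂O/√M_H₂O)
= (3.40/√32.00) / (3.40/√32.00 + 1.21/√18.02) = 0.6010/(0.6010 + 0.2850) = 0.678.

0.678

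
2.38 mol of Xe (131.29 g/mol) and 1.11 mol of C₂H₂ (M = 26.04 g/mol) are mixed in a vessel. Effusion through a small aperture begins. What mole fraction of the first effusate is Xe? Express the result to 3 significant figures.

0.488

Each component's effusion rate ∝ (its partial pressure)·(1/√M) ∝ n_i/√M_i.
So x_Xe in the escaping gas = (n_Xe/√M_Xe) / Σ(n_i/√M_i)
= (2.38/√131.29) / (2.38/√131.29 + 1.11/√26.04) = 0.2077/(0.2077 + 0.2175) = 0.488.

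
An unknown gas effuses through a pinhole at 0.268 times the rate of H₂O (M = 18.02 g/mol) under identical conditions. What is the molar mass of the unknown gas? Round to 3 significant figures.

251 g/mol

By Graham's law, rate_X/rate_H₂O = √(M_H₂O/M_X).
0.268 = √(18.02/M_X)
M_X = 18.02 / 0.268² = 18.02 / 0.07182 = 251 g/mol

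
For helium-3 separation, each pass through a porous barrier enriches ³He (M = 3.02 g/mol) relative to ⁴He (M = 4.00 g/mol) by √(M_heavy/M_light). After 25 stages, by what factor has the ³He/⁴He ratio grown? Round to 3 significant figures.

After 25 stages the ratio has grown by (√(4.00/3.02))^25 = (4.00/3.02)^(25/2).
= 1.32450^(25/2) = 33.5.

33.5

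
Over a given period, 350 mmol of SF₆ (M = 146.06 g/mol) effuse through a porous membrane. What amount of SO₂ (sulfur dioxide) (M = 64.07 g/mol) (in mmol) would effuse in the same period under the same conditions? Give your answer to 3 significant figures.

Using Graham's law: rate_SO₂/rate_SF₆ = √(M_SF₆/M_SO₂) = √(146.06/64.07) = √2.280 = 1.510.
So the amount for SO₂ is 350 × 1.510 = 528 mmol.

528 mmol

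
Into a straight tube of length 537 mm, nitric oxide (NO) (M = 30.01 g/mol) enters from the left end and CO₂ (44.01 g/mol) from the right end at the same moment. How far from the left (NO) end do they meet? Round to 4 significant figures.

In equal time, each gas travels a distance ∝ its rate ∝ 1/√M, so d_NO/d_CO₂ = √(M_CO₂/M_NO) = √(44.01/30.01) = 1.211.
With d_NO + d_CO₂ = 537 mm, d_CO₂ = 537/(1 + 1.211) = 242.9 mm.
d_NO = 537 − 242.9 = 294.1 mm.

294.1 mm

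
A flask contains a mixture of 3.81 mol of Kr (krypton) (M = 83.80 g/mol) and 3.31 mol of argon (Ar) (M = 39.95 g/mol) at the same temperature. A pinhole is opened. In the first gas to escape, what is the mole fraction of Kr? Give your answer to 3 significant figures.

Rate_i ∝ x_i/√M_i (Graham's law weighted by mole fraction), so the effusate composition follows n_i/√M_i.
So x_Kr in the escaping gas = (n_Kr/√M_Kr) / Σ(n_i/√M_i)
= (3.81/√83.80) / (3.81/√83.80 + 3.31/√39.95) = 0.4162/(0.4162 + 0.5237) = 0.443.

0.443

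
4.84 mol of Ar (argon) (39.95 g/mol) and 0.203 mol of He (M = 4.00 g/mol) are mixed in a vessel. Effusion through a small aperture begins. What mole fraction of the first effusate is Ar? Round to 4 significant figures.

Each component's effusion rate ∝ (its partial pressure)·(1/√M) ∝ n_i/√M_i.
Mole fraction of Ar in the effusate = (n_Ar/√M_Ar) / (n_Ar/√M_Ar + n_He/√M_He)
= (4.84/√39.95) / (4.84/√39.95 + 0.203/√4.00) = 0.7657/(0.7657 + 0.1015) = 0.8830.

0.8830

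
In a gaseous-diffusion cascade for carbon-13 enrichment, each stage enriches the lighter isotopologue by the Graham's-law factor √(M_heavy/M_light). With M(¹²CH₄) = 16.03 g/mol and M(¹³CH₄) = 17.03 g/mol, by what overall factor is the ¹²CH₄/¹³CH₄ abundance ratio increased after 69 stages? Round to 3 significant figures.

8.07

The single-stage factor is √(M_heavy/M_light), so 69 stages give [√(17.03/16.03)]^69 = (17.03/16.03)^(69/2).
= 1.06238^(69/2) = 8.07.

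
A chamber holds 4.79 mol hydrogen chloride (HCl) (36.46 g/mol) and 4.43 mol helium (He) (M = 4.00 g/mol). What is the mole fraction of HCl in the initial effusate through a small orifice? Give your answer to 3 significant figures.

Effusion rate of each component ∝ n_i/√M_i (partial pressure × 1/√M).
x_HCl(eff) = (n_HCl/√M_HCl) / (n_HCl/√M_HCl + n_He/√M_He)
= (4.79/√36.46) / (4.79/√36.46 + 4.43/√4.00) = 0.7933/(0.7933 + 2.215) = 0.264.

0.264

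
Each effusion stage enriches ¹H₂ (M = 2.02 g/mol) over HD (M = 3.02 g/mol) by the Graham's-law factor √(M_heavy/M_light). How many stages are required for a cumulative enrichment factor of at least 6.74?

Single-stage factor α = √(3.02/2.02), so ln α = ½ ln(1.49505) = 0.2011.
Need α^N ≥ 6.74 ⇒ N ≥ ln(6.74) / ln α = 1.908 / 0.2011 = 9.49.
Minimum whole number of stages: N = 10.

10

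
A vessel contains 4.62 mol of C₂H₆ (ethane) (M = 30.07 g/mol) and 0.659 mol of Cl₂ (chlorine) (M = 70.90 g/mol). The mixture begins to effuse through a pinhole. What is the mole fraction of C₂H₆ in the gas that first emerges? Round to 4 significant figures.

0.9150

Each component's effusion rate ∝ (its partial pressure)·(1/√M) ∝ n_i/√M_i.
x_C₂H₆(eff) = (n_C₂H₆/√M_C₂H₆) / (n_C₂H₆/√M_C₂H₆ + n_Cl₂/√M_Cl₂)
= (4.62/√30.07) / (4.62/√30.07 + 0.659/√70.90) = 0.8425/(0.8425 + 0.07826) = 0.9150.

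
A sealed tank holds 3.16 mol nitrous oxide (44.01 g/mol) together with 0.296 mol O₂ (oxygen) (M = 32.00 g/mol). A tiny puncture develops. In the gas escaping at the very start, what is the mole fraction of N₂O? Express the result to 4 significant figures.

0.9010

The effusion rate of species i is ∝ p_i/√M_i ∝ n_i/√M_i.
Mole fraction of N₂O in the effusate = (n_N₂O/√M_N₂O) / (n_N₂O/√M_N₂O + n_O₂/√M_O₂)
= (3.16/√44.01) / (3.16/√44.01 + 0.296/√32.00) = 0.4763/(0.4763 + 0.05233) = 0.9010.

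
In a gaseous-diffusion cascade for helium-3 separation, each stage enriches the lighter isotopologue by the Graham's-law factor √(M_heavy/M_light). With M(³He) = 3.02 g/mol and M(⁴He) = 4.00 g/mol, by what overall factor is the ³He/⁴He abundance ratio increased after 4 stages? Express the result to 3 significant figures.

After 4 stages the ratio has grown by (√(4.00/3.02))^4 = (4.00/3.02)^(4/2).
= 1.32450^2 = 1.75.

1.75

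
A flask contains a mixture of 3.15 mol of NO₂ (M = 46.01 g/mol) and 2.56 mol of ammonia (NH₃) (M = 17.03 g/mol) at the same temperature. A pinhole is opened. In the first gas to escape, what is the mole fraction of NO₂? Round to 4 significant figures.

0.4281

The effusion rate of species i is ∝ p_i/√M_i ∝ n_i/√M_i.
So x_NO₂ in the escaping gas = (n_NO₂/√M_NO₂) / Σ(n_i/√M_i)
= (3.15/√46.01) / (3.15/√46.01 + 2.56/√17.03) = 0.4644/(0.4644 + 0.6203) = 0.4281.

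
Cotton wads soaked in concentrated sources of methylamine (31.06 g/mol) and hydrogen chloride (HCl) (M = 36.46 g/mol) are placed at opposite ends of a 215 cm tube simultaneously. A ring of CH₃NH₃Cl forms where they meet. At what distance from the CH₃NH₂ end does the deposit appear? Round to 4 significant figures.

111.8 cm

The fronts meet when d_CH₃NH₂ + d_HCl = L with d_CH₃NH₂/d_HCl = √(M_HCl/M_CH₃NH₂) (Graham's law). Here √(M_HCl/M_CH₃NH₂) = √(36.46/31.06) = 1.083.
With d_CH₃NH₂ + d_HCl = 215 cm, d_HCl = 215/(1 + 1.083) = 103.2 cm.
d_CH₃NH₂ = 215 − 103.2 = 111.8 cm.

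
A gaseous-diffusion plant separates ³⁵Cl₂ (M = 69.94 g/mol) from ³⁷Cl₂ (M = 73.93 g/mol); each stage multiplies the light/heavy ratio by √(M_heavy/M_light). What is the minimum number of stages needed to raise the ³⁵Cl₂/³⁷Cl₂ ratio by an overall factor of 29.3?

Per stage α = (73.93/69.94)^(1/2) = 1.05705^0.5, giving ln α = 0.02774.
Need α^N ≥ 29.3 ⇒ N ≥ ln(29.3) / ln α = 3.378 / 0.02774 = 121.76.
Minimum whole number of stages: N = 122.

122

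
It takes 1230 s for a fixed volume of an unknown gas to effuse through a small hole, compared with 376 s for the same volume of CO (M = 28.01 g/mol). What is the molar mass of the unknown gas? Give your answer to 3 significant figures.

300 g/mol

Using Graham's law: t_X/t_CO = √(M_X/M_CO).
1230/376 = 3.271 = √(M_X/28.01)
M_X = 28.01 × 3.271² = 28.01 × 10.70 = 300 g/mol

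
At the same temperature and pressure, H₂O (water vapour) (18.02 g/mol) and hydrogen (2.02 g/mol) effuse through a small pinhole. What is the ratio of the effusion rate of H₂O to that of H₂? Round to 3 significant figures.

Graham's law gives rate_H₂O/rate_H₂ = √(M_H₂/M_H₂O) = √(2.02/18.02) = √0.1121 = 0.335.

0.335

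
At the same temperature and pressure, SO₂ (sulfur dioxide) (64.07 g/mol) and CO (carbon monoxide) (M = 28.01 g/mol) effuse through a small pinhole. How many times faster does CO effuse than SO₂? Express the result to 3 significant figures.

1.51

Since effusion rate ∝ 1/√M, rate_CO/rate_SO₂ = √(M_SO₂/M_CO) = √(64.07/28.01) = √2.287 = 1.51.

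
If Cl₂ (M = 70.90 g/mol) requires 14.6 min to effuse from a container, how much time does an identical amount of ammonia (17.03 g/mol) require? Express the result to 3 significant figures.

7.16 min

Using Graham's law: t_NH₃/t_Cl₂ = √(M_NH₃/M_Cl₂) = √(17.03/70.90) = √0.2402 = 0.4901.
So the time for NH₃ is 14.6 × 0.4901 = 7.16 min.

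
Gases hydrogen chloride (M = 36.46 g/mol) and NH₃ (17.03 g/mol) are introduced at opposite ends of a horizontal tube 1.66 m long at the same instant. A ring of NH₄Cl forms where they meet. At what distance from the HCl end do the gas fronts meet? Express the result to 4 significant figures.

Graham's law gives d_HCl/d_NH₃ = rate_HCl/rate_NH₃ = √(M_NH₃/M_HCl) = √(17.03/36.46) = 0.6834.
With d_HCl + d_NH₃ = 1.66 m, d_NH₃ = 1.66/(1 + 0.6834) = 0.9861 m.
d_HCl = 1.66 − 0.9861 = 0.6739 m.

0.6739 m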